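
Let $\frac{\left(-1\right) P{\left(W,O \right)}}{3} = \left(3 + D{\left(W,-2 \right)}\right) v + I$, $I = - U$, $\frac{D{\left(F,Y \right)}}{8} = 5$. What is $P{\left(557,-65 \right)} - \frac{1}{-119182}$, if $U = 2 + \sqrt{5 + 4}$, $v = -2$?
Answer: $\frac{32536687}{119182} \approx 273.0$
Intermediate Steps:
$D{\left(F,Y \right)} = 40$ ($D{\left(F,Y \right)} = 8 \cdot 5 = 40$)
$U = 5$ ($U = 2 + \sqrt{9} = 2 + 3 = 5$)
$I = -5$ ($I = \left(-1\right) 5 = -5$)
$P{\left(W,O \right)} = 273$ ($P{\left(W,O \right)} = - 3 \left(\left(3 + 40\right) \left(-2\right) - 5\right) = - 3 \left(43 \left(-2\right) - 5\right) = - 3 \left(-86 - 5\right) = \left(-3\right) \left(-91\right) = 273$)
$P{\left(557,-65 \right)} - \frac{1}{-119182} = 273 - \frac{1}{-119182} = 273 - - \frac{1}{119182} = 273 + \frac{1}{119182} = \frac{32536687}{119182}$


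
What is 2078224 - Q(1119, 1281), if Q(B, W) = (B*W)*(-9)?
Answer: 14979175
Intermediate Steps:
Q(B, W) = -9*B*W
2078224 - Q(1119, 1281) = 2078224 - (-9)*1119*1281 = 2078224 - 1*(-12900951) = 2078224 + 12900951 = 14979175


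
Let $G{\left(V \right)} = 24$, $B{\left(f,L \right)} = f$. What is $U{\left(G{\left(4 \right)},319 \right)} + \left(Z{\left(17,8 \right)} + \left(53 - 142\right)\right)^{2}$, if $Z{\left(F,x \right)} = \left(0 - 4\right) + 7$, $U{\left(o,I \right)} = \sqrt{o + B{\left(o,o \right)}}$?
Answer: $7396 + 4 \sqrt{3} \approx 7402.9$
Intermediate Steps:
$U{\left(o,I \right)} = \sqrt{2} \sqrt{o}$ ($U{\left(o,I \right)} = \sqrt{o + o} = \sqrt{2 o} = \sqrt{2} \sqrt{o}$)
$Z{\left(F,x \right)} = 3$ ($Z{\left(F,x \right)} = -4 + 7 = 3$)
$U{\left(G{\left(4 \right)},319 \right)} + \left(Z{\left(17,8 \right)} + \left(53 - 142\right)\right)^{2} = \sqrt{2} \sqrt{24} + \left(3 + \left(53 - 142\right)\right)^{2} = \sqrt{2} \cdot 2 \sqrt{6} + \left(3 + \left(53 - 142\right)\right)^{2} = 4 \sqrt{3} + \left(3 - 89\right)^{2} = 4 \sqrt{3} + \left(-86\right)^{2} = 4 \sqrt{3} + 7396 = 7396 + 4 \sqrt{3}$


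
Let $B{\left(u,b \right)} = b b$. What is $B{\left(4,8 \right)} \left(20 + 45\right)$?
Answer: $4160$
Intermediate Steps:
$B{\left(u,b \right)} = b^{2}$
$B{\left(4,8 \right)} \left(20 + 45\right) = 8^{2} \left(20 + 45\right) = 64 \cdot 65 = 4160$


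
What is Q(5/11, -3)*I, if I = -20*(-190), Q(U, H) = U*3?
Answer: 57000/11 ≈ 5181.8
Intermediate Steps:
Q(U, H) = 3*U
I = 3800
Q(5/11, -3)*I = (3*(5/11))*3800 = (15/11)*3800 = 57000/11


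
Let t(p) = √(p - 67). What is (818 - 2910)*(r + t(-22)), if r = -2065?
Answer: 4319980 - 2092*I*√89 ≈ 4.32e+6 - 19736.0*I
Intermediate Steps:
t(p) = √(-67 + p)
(818 - 2910)*(r + t(-22)) = (818 - 2910)*(-2065 + √(-67 - 22)) = -2092*(-2065 + √(-89)) = -2092*(-2065 + I*√89) = 4319980 - 2092*I*√89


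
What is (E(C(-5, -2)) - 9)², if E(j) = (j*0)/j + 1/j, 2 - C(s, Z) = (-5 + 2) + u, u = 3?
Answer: 289/4 ≈ 72.250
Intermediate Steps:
C(s, Z) = 2 (C(s, Z) = 2 - ((-5 + 2) + 3) = 2 - (-3 + 3) = 2 - 1*0 = 2 + 0 = 2)
E(j) = 1/j (E(j) = 0/j + 1/j = 0 + 1/j = 1/j)
(E(C(-5, -2)) - 9)² = (1/2 - 9)² = (½ - 9)² = (-17/2)² = 289/4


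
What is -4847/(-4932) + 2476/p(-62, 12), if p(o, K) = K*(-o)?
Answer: 659075/152892 ≈ 4.3107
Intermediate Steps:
p(o, K) = -K*o
-4847/(-4932) + 2476/p(-62, 12) = -4847/(-4932) + 2476/((-1*12*(-62))) = -4847*(-1/4932) + 2476/744 = 4847/4932 + 2476*(1/744) = 4847/4932 + 619/186 = 659075/152892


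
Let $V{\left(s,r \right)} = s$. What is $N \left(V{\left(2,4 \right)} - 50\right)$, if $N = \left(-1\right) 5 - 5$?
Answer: $480$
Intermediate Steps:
$N = -10$ ($N = -5 - 5 = -10$)
$N \left(V{\left(2,4 \right)} - 50\right) = - 10 \left(2 - 50\right) = \left(-10\right) \left(-48\right) = 480$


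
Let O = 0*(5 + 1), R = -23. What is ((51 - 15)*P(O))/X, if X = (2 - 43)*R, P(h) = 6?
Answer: 216/943 ≈ 0.22906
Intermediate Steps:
O = 0 (O = 0*6 = 0)
X = 943 (X = (2 - 43)*(-23) = -41*(-23) = 943)
((51 - 15)*P(O))/X = ((51 - 15)*6)/943 = (36*6)*(1/943) = 216*(1/943) = 216/943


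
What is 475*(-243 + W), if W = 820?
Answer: 274075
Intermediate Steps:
475*(-243 + W) = 475*(-243 + 820) = 475*577 = 274075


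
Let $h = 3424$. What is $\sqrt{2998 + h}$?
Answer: $13 \sqrt{38} \approx 80.137$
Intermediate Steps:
$\sqrt{2998 + h} = \sqrt{2998 + 3424} = \sqrt{6422} = 13 \sqrt{38}$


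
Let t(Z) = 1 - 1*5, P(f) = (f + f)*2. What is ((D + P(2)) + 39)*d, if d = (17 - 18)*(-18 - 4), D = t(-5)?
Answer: 946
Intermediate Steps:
P(f) = 4*f (P(f) = (2*f)*2 = 4*f)
t(Z) = -4 (t(Z) = 1 - 5 = -4)
D = -4
d = 22 (d = -1*(-22) = 22)
((D + P(2)) + 39)*d = ((-4 + 4*2) + 39)*22 = ((-4 + 8) + 39)*22 = (4 + 39)*22 = 43*22 = 946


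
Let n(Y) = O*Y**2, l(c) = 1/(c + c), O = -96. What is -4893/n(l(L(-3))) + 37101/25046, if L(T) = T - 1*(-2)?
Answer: 20573417/100184 ≈ 205.36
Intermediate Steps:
L(T) = 2 + T (L(T) = T + 2 = 2 + T)
l(c) = 1/(2*c)
n(Y) = -96*Y**2
-4893/n(l(L(-3))) + 37101/25046 = -4893*(-(2 - 3)**2/24) + 37101/25046 = -4893/((-96*((1/2)/(-1))**2)) + 37101*(1/25046) = -4893/((-96*((1/2)*(-1))**2)) + 37101/25046 = -4893/((-96*(-1/2)**2)) + 37101/25046 = -4893/((-96*1/4)) + 37101/25046 = -4893/(-24) + 37101/25046 = -4893*(-1/24) + 37101/25046 = 1631/8 + 37101/25046 = 20573417/100184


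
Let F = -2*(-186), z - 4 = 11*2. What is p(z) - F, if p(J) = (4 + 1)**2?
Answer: -347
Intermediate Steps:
z = 26 (z = 4 + 11*2 = 4 + 22 = 26)
F = 372
p(J) = 25 (p(J) = 5**2 = 25)
p(z) - F = 25 - 1*372 = 25 - 372 = -347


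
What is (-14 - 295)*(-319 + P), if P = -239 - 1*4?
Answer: 173658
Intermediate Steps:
P = -243 (P = -239 - 4 = -243)
(-14 - 295)*(-319 + P) = (-14 - 295)*(-319 - 243) = -309*(-562) = 173658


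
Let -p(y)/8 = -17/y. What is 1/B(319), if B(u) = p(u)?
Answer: 319/136 ≈ 2.3456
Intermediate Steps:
p(y) = 136/y (p(y) = -(-136)/y = 136/y)
B(u) = 136/u
1/B(319) = 1/(136/319) = 319/136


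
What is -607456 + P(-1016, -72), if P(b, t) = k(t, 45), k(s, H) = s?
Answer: -607528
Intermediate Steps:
P(b, t) = t
-607456 + P(-1016, -72) = -607456 - 72 = -607528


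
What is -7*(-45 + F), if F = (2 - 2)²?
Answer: 315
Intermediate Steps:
F = 0 (F = 0² = 0)
-7*(-45 + F) = -7*(-45 + 0) = -7*(-45) = 315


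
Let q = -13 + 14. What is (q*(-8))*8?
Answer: -64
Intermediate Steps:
q = 1
(q*(-8))*8 = (1*(-8))*8 = -8*8 = -64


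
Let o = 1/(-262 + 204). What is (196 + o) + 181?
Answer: 21865/58 ≈ 376.98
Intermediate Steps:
o = -1/58 (o = 1/(-58) = -1/58 ≈ -0.017241)
(196 + o) + 181 = (196 - 1/58) + 181 = 11367/58 + 181 = 21865/58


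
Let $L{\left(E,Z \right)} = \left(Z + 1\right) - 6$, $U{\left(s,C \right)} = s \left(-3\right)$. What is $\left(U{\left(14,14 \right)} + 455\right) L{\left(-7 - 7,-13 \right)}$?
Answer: $-7434$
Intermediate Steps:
$U{\left(s,C \right)} = - 3 s$
$L{\left(E,Z \right)} = -5 + Z$ ($L{\left(E,Z \right)} = \left(1 + Z\right) - 6 = -5 + Z$)
$\left(U{\left(14,14 \right)} + 455\right) L{\left(-7 - 7,-13 \right)} = \left(\left(-3\right) 14 + 455\right) \left(-5 - 13\right) = \left(-42 + 455\right) \left(-18\right) = 413 \left(-18\right) = -7434$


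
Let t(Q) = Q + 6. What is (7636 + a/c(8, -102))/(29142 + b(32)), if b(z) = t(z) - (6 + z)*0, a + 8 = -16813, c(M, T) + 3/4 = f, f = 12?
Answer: 7676/36475 ≈ 0.21045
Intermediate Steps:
t(Q) = 6 + Q
c(M, T) = 45/4 (c(M, T) = -¾ + 12 = 45/4)
a = -16821 (a = -8 - 16813 = -16821)
b(z) = 6 + z (b(z) = (6 + z) - (6 + z)*0 = (6 + z) - 1*0 = (6 + z) + 0 = 6 + z)
(7636 + a/c(8, -102))/(29142 + b(32)) = (7636 - 16821/45/4)/(29142 + (6 + 32)) = (7636 - 16821*4/45)/(29142 + 38) = (7636 - 7476/5)/29180 = (30704/5)*(1/29180) = 7676/36475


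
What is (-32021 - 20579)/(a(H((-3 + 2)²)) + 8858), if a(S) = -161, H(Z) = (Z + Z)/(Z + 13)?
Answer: -52600/8697 ≈ -6.0481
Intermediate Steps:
H(Z) = 2*Z/(13 + Z) (H(Z) = (2*Z)/(13 + Z) = 2*Z/(13 + Z))
(-32021 - 20579)/(a(H((-3 + 2)²)) + 8858) = (-32021 - 20579)/(-161 + 8858) = -52600/8697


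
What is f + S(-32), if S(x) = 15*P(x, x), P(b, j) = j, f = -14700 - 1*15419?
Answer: -30599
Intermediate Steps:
f = -30119 (f = -14700 - 15419 = -30119)
S(x) = 15*x
f + S(-32) = -30119 + 15*(-32) = -30119 - 480 = -30599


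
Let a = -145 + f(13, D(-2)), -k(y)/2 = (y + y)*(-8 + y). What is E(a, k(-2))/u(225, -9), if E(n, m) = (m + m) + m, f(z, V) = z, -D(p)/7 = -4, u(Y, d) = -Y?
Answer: 16/15 ≈ 1.0667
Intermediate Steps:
D(p) = 28 (D(p) = -7*(-4) = 28)
k(y) = -4*y*(-8 + y) (k(y) = -2*(y + y)*(-8 + y) = -2*2*y*(-8 + y) = -4*y*(-8 + y))
a = -132 (a = -145 + 13 = -132)
E(n, m) = 3*m (E(n, m) = 2*m + m = 3*m)
E(a, k(-2))/u(225, -9) = (3*(4*(-2)*(8 - 1*(-2))))/((-1*225)) = (3*(4*(-2)*(8 + 2)))/(-225) = (3*(4*(-2)*10))*(-1/225) = (3*(-80))*(-1/225) = -240*(-1/225) = 16/15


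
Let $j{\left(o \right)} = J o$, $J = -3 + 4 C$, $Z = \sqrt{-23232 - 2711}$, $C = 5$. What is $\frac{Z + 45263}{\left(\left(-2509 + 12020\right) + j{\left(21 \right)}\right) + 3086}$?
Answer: $\frac{45263}{12954} + \frac{i \sqrt{25943}}{12954} \approx 3.4941 + 0.012434 i$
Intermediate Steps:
$Z = i \sqrt{25943}$ ($Z = \sqrt{-25943} = i \sqrt{25943} \approx 161.07 i$)
$J = 17$ ($J = -3 + 4 \cdot 5 = -3 + 20 = 17$)
$j{\left(o \right)} = 17 o$
$\frac{Z + 45263}{\left(\left(-2509 + 12020\right) + j{\left(21 \right)}\right) + 3086} = \frac{i \sqrt{25943} + 45263}{\left(\left(-2509 + 12020\right) + 17 \cdot 21\right) + 3086} = \frac{45263 + i \sqrt{25943}}{\left(9511 + 357\right) + 3086} = \frac{45263 + i \sqrt{25943}}{9868 + 3086} = \frac{45263 + i \sqrt{25943}}{12954} = \left(45263 + i \sqrt{25943}\right) \frac{1}{12954} = \frac{45263}{12954} + \frac{i \sqrt{25943}}{12954}$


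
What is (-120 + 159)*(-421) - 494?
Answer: -16913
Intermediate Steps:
(-120 + 159)*(-421) - 494 = 39*(-421) - 494 = -16419 - 494 = -16913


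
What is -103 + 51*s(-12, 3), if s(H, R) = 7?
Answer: 254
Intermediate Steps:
-103 + 51*s(-12, 3) = -103 + 51*7 = -103 + 357 = 254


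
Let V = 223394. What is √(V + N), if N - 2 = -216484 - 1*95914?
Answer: I*√89002 ≈ 298.33*I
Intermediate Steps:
N = -312396 (N = 2 + (-216484 - 1*95914) = 2 + (-216484 - 95914) = 2 - 312398 = -312396)
√(V + N) = √(223394 - 312396) = √(-89002) = I*√89002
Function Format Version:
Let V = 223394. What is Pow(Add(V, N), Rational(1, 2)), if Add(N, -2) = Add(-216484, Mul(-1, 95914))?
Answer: Mul(I, Pow(89002, Rational(1, 2))) ≈ Mul(298.33, I)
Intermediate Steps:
N = -312396 (N = Add(2, Add(-216484, Mul(-1, 95914))) = Add(2, Add(-216484, -95914)) = Add(2, -312398) = -312396)
Pow(Add(V, N), Rational(1, 2)) = Pow(Add(223394, -312396), Rational(1, 2)) = Pow(-89002, Rational(1, 2)) = Mul(I, Pow(89002, Rational(1, 2)))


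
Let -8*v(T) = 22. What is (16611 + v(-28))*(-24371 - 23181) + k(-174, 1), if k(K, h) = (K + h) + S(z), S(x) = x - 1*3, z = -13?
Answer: -789755693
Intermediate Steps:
v(T) = -11/4 (v(T) = -⅛*22 = -11/4)
S(x) = -3 + x (S(x) = x - 3 = -3 + x)
k(K, h) = -16 + K + h (k(K, h) = (K + h) + (-3 - 13) = (K + h) - 16 = -16 + K + h)
(16611 + v(-28))*(-24371 - 23181) + k(-174, 1) = (16611 - 11/4)*(-24371 - 23181) + (-16 - 174 + 1) = (66433/4)*(-47552) - 189 = -789755504 - 189 = -789755693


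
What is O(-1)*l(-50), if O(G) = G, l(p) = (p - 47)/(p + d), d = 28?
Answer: -97/22 ≈ -4.4091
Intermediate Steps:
l(p) = (-47 + p)/(28 + p) (l(p) = (p - 47)/(p + 28) = (-47 + p)/(28 + p))
O(-1)*l(-50) = -(-47 - 50)/(28 - 50) = -(-97)/(-22) = -(-1)*(-97)/22 = -1*97/22 = -97/22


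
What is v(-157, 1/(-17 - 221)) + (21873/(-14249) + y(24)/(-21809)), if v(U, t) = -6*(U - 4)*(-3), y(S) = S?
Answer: -901049536251/310756441 ≈ -2899.5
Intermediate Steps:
v(U, t) = -72 + 18*U (v(U, t) = -6*(-4 + U)*(-3) = (24 - 6*U)*(-3) = -72 + 18*U)
v(-157, 1/(-17 - 221)) + (21873/(-14249) + y(24)/(-21809)) = (-72 + 18*(-157)) + (21873/(-14249) + 24/(-21809)) = (-72 - 2826) + (21873*(-1/14249) + 24*(-1/21809)) = -2898 + (-21873/14249 - 24/21809) = -2898 - 477370233/310756441 = -901049536251/310756441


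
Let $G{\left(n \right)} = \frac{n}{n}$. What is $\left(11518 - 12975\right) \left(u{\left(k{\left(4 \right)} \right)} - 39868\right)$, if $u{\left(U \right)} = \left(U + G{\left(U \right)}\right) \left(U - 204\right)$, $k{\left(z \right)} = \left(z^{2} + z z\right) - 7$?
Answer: $64868554$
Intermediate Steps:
$G{\left(n \right)} = 1$
$k{\left(z \right)} = -7 + 2 z^{2}$ ($k{\left(z \right)} = \left(z^{2} + z^{2}\right) - 7 = 2 z^{2} - 7 = -7 + 2 z^{2}$)
$u{\left(U \right)} = \left(1 + U\right) \left(-204 + U\right)$ ($u{\left(U \right)} = \left(U + 1\right) \left(U - 204\right) = \left(1 + U\right) \left(-204 + U\right)$)
$\left(11518 - 12975\right) \left(u{\left(k{\left(4 \right)} \right)} - 39868\right) = \left(11518 - 12975\right) \left(\left(-204 + \left(-7 + 2 \cdot 4^{2}\right)^{2} - 203 \left(-7 + 2 \cdot 4^{2}\right)\right) - 39868\right) = - 1457 \left(\left(-204 + \left(-7 + 2 \cdot 16\right)^{2} - 203 \left(-7 + 2 \cdot 16\right)\right) - 39868\right) = - 1457 \left(\left(-204 + \left(-7 + 32\right)^{2} - 203 \left(-7 + 32\right)\right) - 39868\right) = - 1457 \left(\left(-204 + 25^{2} - 5075\right) - 39868\right) = - 1457 \left(\left(-204 + 625 - 5075\right) - 39868\right) = - 1457 \left(-4654 - 39868\right) = \left(-1457\right) \left(-44522\right) = 64868554$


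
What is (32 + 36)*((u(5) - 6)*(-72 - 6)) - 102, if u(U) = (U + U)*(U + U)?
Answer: -498678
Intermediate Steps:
u(U) = 4*U² (u(U) = (2*U)*(2*U) = 4*U²)
(32 + 36)*((u(5) - 6)*(-72 - 6)) - 102 = (32 + 36)*((4*5² - 6)*(-72 - 6)) - 102 = 68*((4*25 - 6)*(-78)) - 102 = 68*((100 - 6)*(-78)) - 102 = 68*(94*(-78)) - 102 = 68*(-7332) - 102 = -498576 - 102 = -498678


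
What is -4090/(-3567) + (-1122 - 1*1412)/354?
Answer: -1265153/210453 ≈ -6.0116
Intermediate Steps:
-4090/(-3567) + (-1122 - 1*1412)/354 = -4090*(-1/3567) + (-1122 - 1412)*(1/354) = 4090/3567 - 2534*1/354 = 4090/3567 - 1267/177 = -1265153/210453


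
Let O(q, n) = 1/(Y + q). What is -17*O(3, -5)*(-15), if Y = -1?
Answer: 255/2 ≈ 127.50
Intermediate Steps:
O(q, n) = 1/(-1 + q)
-17*O(3, -5)*(-15) = -17/(-1 + 3)*(-15) = -17/2*(-15) = 255/2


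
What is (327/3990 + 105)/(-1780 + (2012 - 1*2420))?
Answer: -139759/2910040 ≈ -0.048027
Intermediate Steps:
(327/3990 + 105)/(-1780 + (2012 - 1*2420)) = (327*(1/3990) + 105)/(-1780 + (2012 - 2420)) = (109/1330 + 105)/(-1780 - 408) = (139759/1330)/(-2188) = (139759/1330)*(-1/2188) = -139759/2910040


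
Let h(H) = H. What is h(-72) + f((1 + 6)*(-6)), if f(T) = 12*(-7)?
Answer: -156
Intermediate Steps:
f(T) = -84
h(-72) + f((1 + 6)*(-6)) = -72 - 84 = -156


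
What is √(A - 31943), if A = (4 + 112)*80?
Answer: I*√22663 ≈ 150.54*I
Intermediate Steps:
A = 9280 (A = 116*80 = 9280)
√(A - 31943) = √(9280 - 31943) = √(-22663) = I*√22663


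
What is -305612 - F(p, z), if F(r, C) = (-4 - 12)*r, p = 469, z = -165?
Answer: -298108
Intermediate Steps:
F(r, C) = -16*r
-305612 - F(p, z) = -305612 - (-16)*469 = -305612 - 1*(-7504) = -305612 + 7504 = -298108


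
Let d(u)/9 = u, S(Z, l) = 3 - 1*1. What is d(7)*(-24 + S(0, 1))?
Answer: -1386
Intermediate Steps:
S(Z, l) = 2 (S(Z, l) = 3 - 1 = 2)
d(u) = 9*u
d(7)*(-24 + S(0, 1)) = (9*7)*(-24 + 2) = 63*(-22) = -1386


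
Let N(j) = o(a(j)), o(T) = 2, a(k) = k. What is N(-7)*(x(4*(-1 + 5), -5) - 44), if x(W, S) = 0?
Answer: -88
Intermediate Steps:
N(j) = 2
N(-7)*(x(4*(-1 + 5), -5) - 44) = 2*(0 - 44) = 2*(-44) = -88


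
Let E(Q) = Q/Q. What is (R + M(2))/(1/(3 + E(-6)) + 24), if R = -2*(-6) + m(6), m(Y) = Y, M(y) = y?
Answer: 80/97 ≈ 0.82474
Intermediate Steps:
E(Q) = 1
R = 18 (R = -2*(-6) + 6 = 12 + 6 = 18)
(R + M(2))/(1/(3 + E(-6)) + 24) = (18 + 2)/(1/(3 + 1) + 24) = 20/(1/4 + 24) = 20/(¼ + 24) = 20/(97/4) = 20*(4/97) = 80/97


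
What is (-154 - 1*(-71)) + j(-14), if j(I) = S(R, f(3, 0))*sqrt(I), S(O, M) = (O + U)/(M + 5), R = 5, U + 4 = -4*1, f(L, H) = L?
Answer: -83 - 3*I*sqrt(14)/8 ≈ -83.0 - 1.4031*I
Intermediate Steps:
U = -8 (U = -4 - 4*1 = -4 - 4 = -8)
S(O, M) = (-8 + O)/(5 + M) (S(O, M) = (O - 8)/(M + 5) = (-8 + O)/(5 + M))
j(I) = -3*sqrt(I)/8 (j(I) = ((-8 + 5)/(5 + 3))*sqrt(I) = (-3/8)*sqrt(I) = ((1/8)*(-3))*sqrt(I) = -3*sqrt(I)/8)
(-154 - 1*(-71)) + j(-14) = (-154 - 1*(-71)) - 3*I*sqrt(14)/8 = (-154 + 71) - 3*I*sqrt(14)/8 = -83 - 3*I*sqrt(14)/8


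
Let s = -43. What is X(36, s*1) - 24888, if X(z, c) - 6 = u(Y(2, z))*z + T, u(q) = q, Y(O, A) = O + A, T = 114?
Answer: -23400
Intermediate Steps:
Y(O, A) = A + O
X(z, c) = 120 + z*(2 + z) (X(z, c) = 6 + ((z + 2)*z + 114) = 6 + ((2 + z)*z + 114) = 6 + (z*(2 + z) + 114) = 6 + (114 + z*(2 + z)) = 120 + z*(2 + z))
X(36, s*1) - 24888 = (120 + 36*(2 + 36)) - 24888 = (120 + 36*38) - 24888 = (120 + 1368) - 24888 = 1488 - 24888 = -23400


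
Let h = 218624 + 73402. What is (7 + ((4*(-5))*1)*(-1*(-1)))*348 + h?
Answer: 287502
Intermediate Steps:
h = 292026
(7 + ((4*(-5))*1)*(-1*(-1)))*348 + h = (7 + ((4*(-5))*1)*(-1*(-1)))*348 + 292026 = (7 - 20*1*1)*348 + 292026 = (7 - 20*1)*348 + 292026 = (7 - 20)*348 + 292026 = -13*348 + 292026 = -4524 + 292026 = 287502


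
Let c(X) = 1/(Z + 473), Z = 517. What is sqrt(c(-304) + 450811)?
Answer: sqrt(49093318010)/330 ≈ 671.42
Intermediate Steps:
c(X) = 1/990 (c(X) = 1/(517 + 473) = 1/990)
sqrt(c(-304) + 450811) = sqrt(1/990 + 450811) = sqrt(446302891/990) = sqrt(49093318010)/330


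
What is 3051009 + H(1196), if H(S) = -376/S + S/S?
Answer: 912251896/299 ≈ 3.0510e+6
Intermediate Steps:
H(S) = 1 - 376/S (H(S) = -376/S + 1 = 1 - 376/S)
3051009 + H(1196) = 3051009 + (-376 + 1196)/1196 = 3051009 + (1/1196)*820 = 3051009 + 205/299 = 912251896/299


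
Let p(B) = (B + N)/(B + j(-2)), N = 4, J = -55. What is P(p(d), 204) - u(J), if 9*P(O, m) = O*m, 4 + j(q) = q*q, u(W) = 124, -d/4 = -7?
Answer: -2060/21 ≈ -98.095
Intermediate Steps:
d = 28 (d = -4*(-7) = 28)
j(q) = -4 + q² (j(q) = -4 + q*q = -4 + q²)
p(B) = (4 + B)/B (p(B) = (B + 4)/(B + (-4 + (-2)²)) = (4 + B)/(B + (-4 + 4)) = (4 + B)/(B + 0) = (4 + B)/B)
P(O, m) = O*m/9 (P(O, m) = (O*m)/9 = O*m/9)
P(p(d), 204) - u(J) = (⅑)*((4 + 28)/28)*204 - 1*124 = (⅑)*((1/28)*32)*204 - 124 = (⅑)*(8/7)*204 - 124 = 544/21 - 124 = -2060/21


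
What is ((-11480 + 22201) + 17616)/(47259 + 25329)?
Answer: 28337/72588 ≈ 0.39038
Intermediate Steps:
((-11480 + 22201) + 17616)/(47259 + 25329) = (10721 + 17616)/72588 = 28337*(1/72588) = 28337/72588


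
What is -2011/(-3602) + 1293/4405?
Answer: 13515841/15866810 ≈ 0.85183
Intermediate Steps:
-2011/(-3602) + 1293/4405 = -2011*(-1/3602) + 1293*(1/4405) = 2011/3602 + 1293/4405 = 13515841/15866810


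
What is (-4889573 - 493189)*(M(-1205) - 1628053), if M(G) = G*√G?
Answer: 8763421822386 + 6486228210*I*√1205 ≈ 8.7634e+12 + 2.2516e+11*I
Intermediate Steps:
M(G) = G^(3/2)
(-4889573 - 493189)*(M(-1205) - 1628053) = (-4889573 - 493189)*((-1205)^(3/2) - 1628053) = -5382762*(-1205*I*√1205 - 1628053) = -5382762*(-1628053 - 1205*I*√1205) = 8763421822386 + 6486228210*I*√1205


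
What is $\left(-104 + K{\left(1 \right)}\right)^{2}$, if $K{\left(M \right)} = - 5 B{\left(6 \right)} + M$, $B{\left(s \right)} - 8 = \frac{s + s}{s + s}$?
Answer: $21904$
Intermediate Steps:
$B{\left(s \right)} = 9$ ($B{\left(s \right)} = 8 + \frac{s + s}{s + s} = 8 + \frac{2 s}{2 s} = 8 + 2 s \frac{1}{2 s} = 8 + 1 = 9$)
$K{\left(M \right)} = -45 + M$ ($K{\left(M \right)} = \left(-5\right) 9 + M = -45 + M$)
$\left(-104 + K{\left(1 \right)}\right)^{2} = \left(-104 + \left(-45 + 1\right)\right)^{2} = \left(-104 - 44\right)^{2} = \left(-148\right)^{2} = 21904$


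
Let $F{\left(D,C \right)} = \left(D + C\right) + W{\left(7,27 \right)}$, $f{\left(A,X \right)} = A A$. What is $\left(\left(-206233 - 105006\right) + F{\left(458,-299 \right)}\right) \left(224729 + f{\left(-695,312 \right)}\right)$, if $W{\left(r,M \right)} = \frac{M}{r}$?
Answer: $- \frac{1541157690882}{7} \approx -2.2017 \cdot 10^{11}$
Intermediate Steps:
$f{\left(A,X \right)} = A^{2}$
$F{\left(D,C \right)} = \frac{27}{7} + C + D$ ($F{\left(D,C \right)} = \left(D + C\right) + \frac{27}{7} = \left(C + D\right) + 27 \cdot \frac{1}{7} = \left(C + D\right) + \frac{27}{7} = \frac{27}{7} + C + D$)
$\left(\left(-206233 - 105006\right) + F{\left(458,-299 \right)}\right) \left(224729 + f{\left(-695,312 \right)}\right) = \left(\left(-206233 - 105006\right) + \left(\frac{27}{7} - 299 + 458\right)\right) \left(224729 + \left(-695\right)^{2}\right) = \left(\left(-206233 - 105006\right) + \frac{1140}{7}\right) \left(224729 + 483025\right) = \left(-311239 + \frac{1140}{7}\right) 707754 = \left(- \frac{2177533}{7}\right) 707754 = - \frac{1541157690882}{7}$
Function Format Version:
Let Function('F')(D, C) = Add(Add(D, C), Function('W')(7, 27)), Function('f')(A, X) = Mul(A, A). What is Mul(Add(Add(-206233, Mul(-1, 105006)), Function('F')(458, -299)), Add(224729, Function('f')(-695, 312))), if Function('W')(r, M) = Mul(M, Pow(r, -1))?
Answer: Rational(-1541157690882, 7) ≈ -2.2017e+11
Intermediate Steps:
Function('f')(A, X) = Pow(A, 2)
Function('F')(D, C) = Add(Rational(27, 7), C, D) (Function('F')(D, C) = Add(Add(D, C), Mul(27, Pow(7, -1))) = Add(Add(C, D), Mul(27, Rational(1, 7))) = Add(Add(C, D), Rational(27, 7)) = Add(Rational(27, 7), C, D))
Mul(Add(Add(-206233, Mul(-1, 105006)), Function('F')(458, -299)), Add(224729, Function('f')(-695, 312))) = Mul(Add(Add(-206233, Mul(-1, 105006)), Add(Rational(27, 7), -299, 458)), Add(224729, Pow(-695, 2))) = Mul(Add(Add(-206233, -105006), Rational(1140, 7)), Add(224729, 483025)) = Mul(Add(-311239, Rational(1140, 7)), 707754) = Mul(Rational(-2177533, 7), 707754) = Rational(-1541157690882, 7)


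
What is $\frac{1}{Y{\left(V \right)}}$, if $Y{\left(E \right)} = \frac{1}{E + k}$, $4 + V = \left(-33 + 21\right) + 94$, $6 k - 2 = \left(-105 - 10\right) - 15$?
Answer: $\frac{170}{3} \approx 56.667$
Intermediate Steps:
$k = - \frac{64}{3}$ ($k = \frac{1}{3} + \frac{\left(-105 - 10\right) - 15}{6} = \frac{1}{3} + \frac{-115 - 15}{6} = \frac{1}{3} + \frac{1}{6} \left(-130\right) = \frac{1}{3} - \frac{65}{3} = - \frac{64}{3} \approx -21.333$)
$V = 78$ ($V = -4 + \left(\left(-33 + 21\right) + 94\right) = -4 + \left(-12 + 94\right) = -4 + 82 = 78$)
$Y{\left(E \right)} = \frac{1}{- \frac{64}{3} + E}$ ($Y{\left(E \right)} = \frac{1}{E - \frac{64}{3}} = \frac{1}{- \frac{64}{3} + E}$)
$\frac{1}{Y{\left(V \right)}} = \frac{1}{3 \frac{1}{-64 + 3 \cdot 78}} = \frac{1}{3 \frac{1}{-64 + 234}} = \frac{1}{3 \cdot \frac{1}{170}} = \frac{1}{\frac{3}{170}} = \frac{170}{3}$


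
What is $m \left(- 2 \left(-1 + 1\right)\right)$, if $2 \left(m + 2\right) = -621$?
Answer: $0$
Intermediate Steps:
$m = - \frac{625}{2}$ ($m = -2 + \frac{1}{2} \left(-621\right) = -2 - \frac{621}{2} = - \frac{625}{2} \approx -312.5$)
$m \left(- 2 \left(-1 + 1\right)\right) = - \frac{625 \left(- 2 \left(-1 + 1\right)\right)}{2} = - \frac{625 \left(\left(-2\right) 0\right)}{2} = \left(- \frac{625}{2}\right) 0 = 0$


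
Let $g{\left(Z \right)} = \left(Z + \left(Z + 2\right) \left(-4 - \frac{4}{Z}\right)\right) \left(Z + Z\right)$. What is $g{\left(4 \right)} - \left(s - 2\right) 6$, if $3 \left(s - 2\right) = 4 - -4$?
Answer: $-224$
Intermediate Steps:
$s = \frac{14}{3}$ ($s = 2 + \frac{4 - -4}{3} = 2 + \frac{4 + 4}{3} = 2 + \frac{1}{3} \cdot 8 = 2 + \frac{8}{3} = \frac{14}{3} \approx 4.6667$)
$g{\left(Z \right)} = 2 Z \left(Z + \left(-4 - \frac{4}{Z}\right) \left(2 + Z\right)\right)$ ($g{\left(Z \right)} = \left(Z + \left(2 + Z\right) \left(-4 - \frac{4}{Z}\right)\right) 2 Z = \left(Z + \left(-4 - \frac{4}{Z}\right) \left(2 + Z\right)\right) 2 Z = 2 Z \left(Z + \left(-4 - \frac{4}{Z}\right) \left(2 + Z\right)\right)$)
$g{\left(4 \right)} - \left(s - 2\right) 6 = \left(-16 - 96 - 6 \cdot 4^{2}\right) - \left(\frac{14}{3} - 2\right) 6 = \left(-16 - 96 - 96\right) - \frac{8}{3} \cdot 6 = \left(-16 - 96 - 96\right) - 16 = -208 - 16 = -224$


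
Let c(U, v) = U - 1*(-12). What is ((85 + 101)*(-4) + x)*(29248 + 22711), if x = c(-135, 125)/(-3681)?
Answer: -47430617273/1227 ≈ -3.8656e+7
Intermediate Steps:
c(U, v) = 12 + U (c(U, v) = U + 12 = 12 + U)
x = 41/1227 (x = (12 - 135)/(-3681) = -123*(-1/3681) = 41/1227 ≈ 0.033415)
((85 + 101)*(-4) + x)*(29248 + 22711) = ((85 + 101)*(-4) + 41/1227)*(29248 + 22711) = (186*(-4) + 41/1227)*51959 = (-744 + 41/1227)*51959 = -912847/1227*51959 = -47430617273/1227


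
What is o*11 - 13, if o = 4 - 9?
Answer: -68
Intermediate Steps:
o = -5
o*11 - 13 = -5*11 - 13 = -55 - 13 = -68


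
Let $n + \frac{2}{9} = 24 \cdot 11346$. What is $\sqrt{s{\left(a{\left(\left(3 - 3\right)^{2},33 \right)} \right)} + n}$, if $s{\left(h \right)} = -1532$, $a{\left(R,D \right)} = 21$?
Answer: $\frac{\sqrt{2436946}}{3} \approx 520.36$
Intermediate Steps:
$n = \frac{2450734}{9}$ ($n = - \frac{2}{9} + 24 \cdot 11346 = - \frac{2}{9} + 272304 = \frac{2450734}{9} \approx 2.723 \cdot 10^{5}$)
$\sqrt{s{\left(a{\left(\left(3 - 3\right)^{2},33 \right)} \right)} + n} = \sqrt{-1532 + \frac{2450734}{9}} = \sqrt{\frac{2436946}{9}} = \frac{\sqrt{2436946}}{3}$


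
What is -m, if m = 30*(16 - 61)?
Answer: 1350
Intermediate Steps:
m = -1350 (m = 30*(-45) = -1350)
-m = -1*(-1350) = 1350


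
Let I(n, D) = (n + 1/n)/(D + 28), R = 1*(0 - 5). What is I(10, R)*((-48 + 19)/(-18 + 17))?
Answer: 2929/230 ≈ 12.735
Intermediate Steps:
R = -5 (R = 1*(-5) = -5)
I(n, D) = (n + 1/n)/(28 + D)
I(10, R)*((-48 + 19)/(-18 + 17)) = ((1 + 10**2)/(10*(28 - 5)))*((-48 + 19)/(-18 + 17)) = ((1/10)*(1 + 100)/23)*(-29/(-1)) = ((1/10)*(1/23)*101)*(-29*(-1)) = (101/230)*29 = 2929/230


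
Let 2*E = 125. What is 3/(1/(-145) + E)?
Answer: 290/6041 ≈ 0.048005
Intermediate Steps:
E = 125/2 (E = (½)*125 = 125/2 ≈ 62.500)
3/(1/(-145) + E) = 3/(1/(-145) + 125/2) = 3/(-1/145 + 125/2) = 3/(18123/290) = (290/18123)*3 = 290/6041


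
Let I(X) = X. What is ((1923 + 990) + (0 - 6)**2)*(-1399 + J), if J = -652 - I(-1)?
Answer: -6045450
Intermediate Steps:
J = -651 (J = -652 - 1*(-1) = -652 + 1 = -651)
((1923 + 990) + (0 - 6)**2)*(-1399 + J) = ((1923 + 990) + (0 - 6)**2)*(-1399 - 651) = (2913 + (-6)**2)*(-2050) = (2913 + 36)*(-2050) = 2949*(-2050) = -6045450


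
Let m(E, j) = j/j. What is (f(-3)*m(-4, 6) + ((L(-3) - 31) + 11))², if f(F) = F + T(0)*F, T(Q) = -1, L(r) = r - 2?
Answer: 625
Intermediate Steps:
L(r) = -2 + r
m(E, j) = 1
f(F) = 0 (f(F) = F - F = 0)
(f(-3)*m(-4, 6) + ((L(-3) - 31) + 11))² = (0*1 + (((-2 - 3) - 31) + 11))² = (0 + ((-5 - 31) + 11))² = (0 + (-36 + 11))² = (0 - 25)² = (-25)² = 625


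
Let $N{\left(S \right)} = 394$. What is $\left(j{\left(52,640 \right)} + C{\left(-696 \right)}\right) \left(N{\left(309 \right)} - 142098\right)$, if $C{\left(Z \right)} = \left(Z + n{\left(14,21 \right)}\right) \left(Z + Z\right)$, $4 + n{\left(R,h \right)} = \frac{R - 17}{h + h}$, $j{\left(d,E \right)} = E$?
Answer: $- \frac{967268103104}{7} \approx -1.3818 \cdot 10^{11}$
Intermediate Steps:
$n{\left(R,h \right)} = -4 + \frac{-17 + R}{2 h}$ ($n{\left(R,h \right)} = -4 + \frac{R - 17}{h + h} = -4 + \frac{-17 + R}{2 h}$)
$C{\left(Z \right)} = 2 Z \left(- \frac{57}{14} + Z\right)$ ($C{\left(Z \right)} = \left(Z + \frac{-17 + 14 - 168}{2 \cdot 21}\right) \left(Z + Z\right) = \left(Z + \frac{1}{2} \cdot \frac{1}{21} \left(-17 + 14 - 168\right)\right) 2 Z = \left(Z + \frac{1}{2} \cdot \frac{1}{21} \left(-171\right)\right) 2 Z = \left(Z - \frac{57}{14}\right) 2 Z = \left(- \frac{57}{14} + Z\right) 2 Z = 2 Z \left(- \frac{57}{14} + Z\right)$)
$\left(j{\left(52,640 \right)} + C{\left(-696 \right)}\right) \left(N{\left(309 \right)} - 142098\right) = \left(640 + \frac{1}{7} \left(-696\right) \left(-57 + 14 \left(-696\right)\right)\right) \left(394 - 142098\right) = \left(640 + \frac{1}{7} \left(-696\right) \left(-57 - 9744\right)\right) \left(-141704\right) = \left(640 + \frac{1}{7} \left(-696\right) \left(-9801\right)\right) \left(-141704\right) = \left(640 + \frac{6821496}{7}\right) \left(-141704\right) = \frac{6825976}{7} \left(-141704\right) = - \frac{967268103104}{7}$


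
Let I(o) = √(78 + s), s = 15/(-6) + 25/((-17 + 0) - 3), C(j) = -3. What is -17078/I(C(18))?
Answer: -34156*√33/99 ≈ -1981.9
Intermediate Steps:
s = -15/4 (s = 15*(-⅙) + 25/(-17 - 3) = -5/2 + 25/(-20) = -5/2 + 25*(-1/20) = -5/2 - 5/4 = -15/4 ≈ -3.7500)
I(o) = 3*√33/2 (I(o) = √(78 - 15/4) = √(297/4) = 3*√33/2)
-17078/I(C(18)) = -17078*2*√33/99 = -34156*√33/99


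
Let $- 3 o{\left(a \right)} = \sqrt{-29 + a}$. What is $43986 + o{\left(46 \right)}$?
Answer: $43986 - \frac{\sqrt{17}}{3} \approx 43985.0$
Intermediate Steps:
$o{\left(a \right)} = - \frac{\sqrt{-29 + a}}{3}$
$43986 + o{\left(46 \right)} = 43986 - \frac{\sqrt{-29 + 46}}{3} = 43986 - \frac{\sqrt{17}}{3}$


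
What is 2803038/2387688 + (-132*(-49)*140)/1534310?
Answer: 107713807859/61057559588 ≈ 1.7641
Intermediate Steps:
2803038/2387688 + (-132*(-49)*140)/1534310 = 2803038*(1/2387688) + (6468*140)*(1/1534310) = 467173/397948 + 905520*(1/1534310) = 467173/397948 + 90552/153431 = 107713807859/61057559588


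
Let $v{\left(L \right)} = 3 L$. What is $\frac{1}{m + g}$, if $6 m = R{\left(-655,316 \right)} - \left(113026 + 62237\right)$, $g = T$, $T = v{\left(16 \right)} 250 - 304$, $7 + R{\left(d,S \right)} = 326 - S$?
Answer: $- \frac{1}{17514} \approx -5.7097 \cdot 10^{-5}$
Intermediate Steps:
$R{\left(d,S \right)} = 319 - S$ ($R{\left(d,S \right)} = -7 - \left(-326 + S\right) = 319 - S$)
$T = 11696$ ($T = 3 \cdot 16 \cdot 250 - 304 = 48 \cdot 250 - 304 = 12000 - 304 = 11696$)
$g = 11696$
$m = -29210$ ($m = \frac{\left(319 - 316\right) - \left(113026 + 62237\right)}{6} = \frac{\left(319 - 316\right) - 175263}{6} = \frac{3 - 175263}{6} = \frac{1}{6} \left(-175260\right) = -29210$)
$\frac{1}{m + g} = \frac{1}{-29210 + 11696} = \frac{1}{-17514} = - \frac{1}{17514}$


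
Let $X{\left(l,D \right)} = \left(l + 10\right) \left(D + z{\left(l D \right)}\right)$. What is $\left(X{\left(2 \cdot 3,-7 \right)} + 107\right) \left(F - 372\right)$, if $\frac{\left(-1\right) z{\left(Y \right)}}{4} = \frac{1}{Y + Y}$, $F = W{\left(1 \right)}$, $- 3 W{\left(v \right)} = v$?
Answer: $\frac{99413}{63} \approx 1578.0$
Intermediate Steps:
$W{\left(v \right)} = - \frac{v}{3}$
$F = - \frac{1}{3}$ ($F = \left(- \frac{1}{3}\right) 1 = - \frac{1}{3} \approx -0.33333$)
$z{\left(Y \right)} = - \frac{2}{Y}$ ($z{\left(Y \right)} = - \frac{4}{Y + Y} = - \frac{4}{2 Y} = - 4 \frac{1}{2 Y} = - \frac{2}{Y}$)
$X{\left(l,D \right)} = \left(10 + l\right) \left(D - \frac{2}{D l}\right)$ ($X{\left(l,D \right)} = \left(l + 10\right) \left(D - \frac{2}{l D}\right) = \left(10 + l\right) \left(D - \frac{2}{D l}\right)$)
$\left(X{\left(2 \cdot 3,-7 \right)} + 107\right) \left(F - 372\right) = \left(\left(- \frac{2}{-7} + 10 \left(-7\right) - 7 \cdot 2 \cdot 3 - \frac{20}{\left(-7\right) 2 \cdot 3}\right) + 107\right) \left(- \frac{1}{3} - 372\right) = \left(\left(\left(-2\right) \left(- \frac{1}{7}\right) - 70 - 42 - - \frac{20}{7 \cdot 6}\right) + 107\right) \left(- \frac{1117}{3}\right) = \left(\left(\frac{2}{7} - 70 - 42 - \left(- \frac{20}{7}\right) \frac{1}{6}\right) + 107\right) \left(- \frac{1117}{3}\right) = \left(\left(\frac{2}{7} - 70 - 42 + \frac{10}{21}\right) + 107\right) \left(- \frac{1117}{3}\right) = \left(- \frac{2336}{21} + 107\right) \left(- \frac{1117}{3}\right) = \left(- \frac{89}{21}\right) \left(- \frac{1117}{3}\right) = \frac{99413}{63}$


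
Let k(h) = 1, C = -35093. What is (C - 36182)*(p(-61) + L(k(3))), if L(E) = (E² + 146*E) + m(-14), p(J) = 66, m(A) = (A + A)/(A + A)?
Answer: -15252850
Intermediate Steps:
m(A) = 1 (m(A) = (2*A)/((2*A)) = (2*A)*(1/(2*A)) = 1)
L(E) = 1 + E² + 146*E (L(E) = (E² + 146*E) + 1 = 1 + E² + 146*E)
(C - 36182)*(p(-61) + L(k(3))) = (-35093 - 36182)*(66 + (1 + 1² + 146*1)) = -71275*(66 + (1 + 1 + 146)) = -71275*(66 + 148) = -71275*214 = -15252850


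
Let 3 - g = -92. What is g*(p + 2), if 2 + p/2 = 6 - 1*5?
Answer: 0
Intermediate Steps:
p = -2 (p = -4 + 2*(6 - 1*5) = -4 + 2*(6 - 5) = -4 + 2*1 = -4 + 2 = -2)
g = 95 (g = 3 - 1*(-92) = 3 + 92 = 95)
g*(p + 2) = 95*(-2 + 2) = 95*0 = 0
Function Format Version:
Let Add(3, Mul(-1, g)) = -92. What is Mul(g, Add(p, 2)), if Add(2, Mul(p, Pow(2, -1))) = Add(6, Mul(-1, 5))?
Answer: 0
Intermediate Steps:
p = -2 (p = Add(-4, Mul(2, Add(6, Mul(-1, 5)))) = Add(-4, Mul(2, Add(6, -5))) = Add(-4, Mul(2, 1)) = Add(-4, 2) = -2)
g = 95 (g = Add(3, Mul(-1, -92)) = Add(3, 92) = 95)
Mul(g, Add(p, 2)) = Mul(95, Add(-2, 2)) = Mul(95, 0) = 0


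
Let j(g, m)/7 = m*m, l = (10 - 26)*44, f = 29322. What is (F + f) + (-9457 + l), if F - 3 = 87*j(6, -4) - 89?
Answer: 28819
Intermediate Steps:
l = -704 (l = -16*44 = -704)
j(g, m) = 7*m² (j(g, m) = 7*(m*m) = 7*m²)
F = 9658 (F = 3 + (87*(7*(-4)²) - 89) = 3 + (87*(7*16) - 89) = 3 + (87*112 - 89) = 3 + (9744 - 89) = 3 + 9655 = 9658)
(F + f) + (-9457 + l) = (9658 + 29322) + (-9457 - 704) = 38980 - 10161 = 28819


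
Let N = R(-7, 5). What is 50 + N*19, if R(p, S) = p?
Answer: -83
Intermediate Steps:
N = -7
50 + N*19 = 50 - 7*19 = 50 - 133 = -83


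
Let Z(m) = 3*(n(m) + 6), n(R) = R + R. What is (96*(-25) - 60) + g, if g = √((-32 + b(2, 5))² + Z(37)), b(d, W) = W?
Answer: -2460 + √969 ≈ -2428.9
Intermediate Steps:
n(R) = 2*R
Z(m) = 18 + 6*m (Z(m) = 3*(2*m + 6) = 3*(6 + 2*m) = 18 + 6*m)
g = √969 (g = √((-32 + 5)² + (18 + 6*37)) = √((-27)² + (18 + 222)) = √(729 + 240) = √969 ≈ 31.129)
(96*(-25) - 60) + g = (96*(-25) - 60) + √969 = (-2400 - 60) + √969 = -2460 + √969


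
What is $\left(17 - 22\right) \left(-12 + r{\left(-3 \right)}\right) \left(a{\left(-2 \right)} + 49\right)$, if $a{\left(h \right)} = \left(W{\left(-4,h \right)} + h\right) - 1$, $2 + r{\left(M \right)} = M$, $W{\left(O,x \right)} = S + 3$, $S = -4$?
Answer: $3825$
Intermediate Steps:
$W{\left(O,x \right)} = -1$ ($W{\left(O,x \right)} = -4 + 3 = -1$)
$r{\left(M \right)} = -2 + M$
$a{\left(h \right)} = -2 + h$ ($a{\left(h \right)} = \left(-1 + h\right) - 1 = -2 + h$)
$\left(17 - 22\right) \left(-12 + r{\left(-3 \right)}\right) \left(a{\left(-2 \right)} + 49\right) = \left(17 - 22\right) \left(-12 - 5\right) \left(\left(-2 - 2\right) + 49\right) = - 5 \left(-12 - 5\right) \left(-4 + 49\right) = \left(-5\right) \left(-17\right) 45 = 85 \cdot 45 = 3825$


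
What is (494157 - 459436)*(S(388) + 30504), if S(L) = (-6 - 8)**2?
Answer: 1065934700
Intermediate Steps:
S(L) = 196 (S(L) = (-14)**2 = 196)
(494157 - 459436)*(S(388) + 30504) = (494157 - 459436)*(196 + 30504) = 34721*30700 = 1065934700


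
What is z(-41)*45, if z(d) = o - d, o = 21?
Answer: 2790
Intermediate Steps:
z(d) = 21 - d
z(-41)*45 = (21 - 1*(-41))*45 = (21 + 41)*45 = 62*45 = 2790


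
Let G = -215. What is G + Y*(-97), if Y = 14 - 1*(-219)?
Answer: -22816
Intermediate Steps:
Y = 233 (Y = 14 + 219 = 233)
G + Y*(-97) = -215 + 233*(-97) = -215 - 22601 = -22816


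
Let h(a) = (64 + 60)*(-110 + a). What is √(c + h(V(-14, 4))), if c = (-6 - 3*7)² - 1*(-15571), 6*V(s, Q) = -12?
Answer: 6*√67 ≈ 49.112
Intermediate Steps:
V(s, Q) = -2 (V(s, Q) = (⅙)*(-12) = -2)
h(a) = -13640 + 124*a (h(a) = 124*(-110 + a) = -13640 + 124*a)
c = 16300 (c = (-6 - 21)² + 15571 = (-27)² + 15571 = 729 + 15571 = 16300)
√(c + h(V(-14, 4))) = √(16300 + (-13640 + 124*(-2))) = √(16300 + (-13640 - 248)) = √(16300 - 13888) = √2412 = 6*√67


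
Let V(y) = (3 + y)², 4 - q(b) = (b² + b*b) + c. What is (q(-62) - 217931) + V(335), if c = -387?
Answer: -110984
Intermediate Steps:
q(b) = 391 - 2*b² (q(b) = 4 - ((b² + b*b) - 387) = 4 - ((b² + b²) - 387) = 4 - (2*b² - 387) = 4 - (-387 + 2*b²) = 4 + (387 - 2*b²) = 391 - 2*b²)
(q(-62) - 217931) + V(335) = ((391 - 2*(-62)²) - 217931) + (3 + 335)² = ((391 - 2*3844) - 217931) + 338² = ((391 - 7688) - 217931) + 114244 = (-7297 - 217931) + 114244 = -225228 + 114244 = -110984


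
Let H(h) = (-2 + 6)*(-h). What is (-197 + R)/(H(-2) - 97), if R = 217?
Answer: -20/89 ≈ -0.22472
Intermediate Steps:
H(h) = -4*h (H(h) = 4*(-h) = -4*h)
(-197 + R)/(H(-2) - 97) = (-197 + 217)/(-4*(-2) - 97) = 20/(8 - 97) = 20/(-89) = 20*(-1/89) = -20/89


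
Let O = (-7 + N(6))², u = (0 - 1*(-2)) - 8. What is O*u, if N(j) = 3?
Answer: -96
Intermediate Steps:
u = -6 (u = (0 + 2) - 8 = 2 - 8 = -6)
O = 16 (O = (-7 + 3)² = (-4)² = 16)
O*u = 16*(-6) = -96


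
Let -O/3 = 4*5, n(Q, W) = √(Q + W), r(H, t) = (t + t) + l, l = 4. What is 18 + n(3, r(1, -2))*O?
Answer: 18 - 60*√3 ≈ -85.923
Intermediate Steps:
r(H, t) = 4 + 2*t (r(H, t) = (t + t) + 4 = 2*t + 4 = 4 + 2*t)
O = -60 (O = -12*5 = -3*20 = -60)
18 + n(3, r(1, -2))*O = 18 + √(3 + (4 + 2*(-2)))*(-60) = 18 + √(3 + (4 - 4))*(-60) = 18 + √(3 + 0)*(-60) = 18 + √3*(-60) = 18 - 60*√3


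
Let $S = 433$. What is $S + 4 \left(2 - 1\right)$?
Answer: $437$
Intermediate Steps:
$S + 4 \left(2 - 1\right) = 433 + 4 \left(2 - 1\right) = 433 + 4 \cdot 1 = 433 + 4 = 437$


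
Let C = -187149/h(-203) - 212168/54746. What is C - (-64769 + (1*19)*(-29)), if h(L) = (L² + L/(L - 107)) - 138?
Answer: 7587437865065306/116172955483 ≈ 65312.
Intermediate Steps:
h(L) = -138 + L² + L/(-107 + L) (h(L) = (L² + L/(-107 + L)) - 138 = -138 + L² + L/(-107 + L))
C = -979587084254/116172955483 (C = -187149*(-107 - 203)/(14766 + (-203)³ - 137*(-203) - 107*(-203)²) - 212168/54746 = -187149*(-310/(14766 - 8365427 + 27811 - 107*41209)) - 212168*1/54746 = -187149*(-310/(14766 - 8365427 + 27811 - 4409363)) - 106084/27373 = -187149/((-1/310*(-12732213))) - 106084/27373 = -187149/12732213/310 - 106084/27373 = -187149*310/12732213 - 106084/27373 = -19338730/4244071 - 106084/27373 = -979587084254/116172955483 ≈ -8.4321)
C - (-64769 + (1*19)*(-29)) = -979587084254/116172955483 - (-64769 + (1*19)*(-29)) = -979587084254/116172955483 - (-64769 + 19*(-29)) = -979587084254/116172955483 - (-64769 - 551) = -979587084254/116172955483 - 1*(-65320) = -979587084254/116172955483 + 65320 = 7587437865065306/116172955483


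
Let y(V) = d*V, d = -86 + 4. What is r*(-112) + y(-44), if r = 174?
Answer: -15880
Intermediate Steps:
d = -82
y(V) = -82*V
r*(-112) + y(-44) = 174*(-112) - 82*(-44) = -19488 + 3608 = -15880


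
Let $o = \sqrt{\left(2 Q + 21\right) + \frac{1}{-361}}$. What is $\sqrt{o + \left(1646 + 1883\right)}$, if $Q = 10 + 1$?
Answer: $\frac{\sqrt{1273969 + 19 \sqrt{15522}}}{19} \approx 59.461$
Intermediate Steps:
$Q = 11$
$o = \frac{\sqrt{15522}}{19}$ ($o = \sqrt{\left(2 \cdot 11 + 21\right) + \frac{1}{-361}} = \sqrt{\left(22 + 21\right) - \frac{1}{361}} = \sqrt{43 - \frac{1}{361}} = \sqrt{\frac{15522}{361}} = \frac{\sqrt{15522}}{19} \approx 6.5572$)
$\sqrt{o + \left(1646 + 1883\right)} = \sqrt{\frac{\sqrt{15522}}{19} + \left(1646 + 1883\right)} = \sqrt{\frac{\sqrt{15522}}{19} + 3529} = \sqrt{3529 + \frac{\sqrt{15522}}{19}}$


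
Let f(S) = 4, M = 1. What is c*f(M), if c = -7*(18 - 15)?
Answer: -84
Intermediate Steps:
c = -21 (c = -7*3 = -21)
c*f(M) = -21*4 = -84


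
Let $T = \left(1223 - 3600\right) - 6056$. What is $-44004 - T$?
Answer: $-35571$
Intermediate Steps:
$T = -8433$ ($T = -2377 - 6056 = -8433$)
$-44004 - T = -44004 - -8433 = -44004 + 8433 = -35571$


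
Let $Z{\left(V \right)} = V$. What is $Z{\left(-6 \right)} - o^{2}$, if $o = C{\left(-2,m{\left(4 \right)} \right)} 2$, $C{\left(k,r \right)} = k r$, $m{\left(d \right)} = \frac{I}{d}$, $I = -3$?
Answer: $-15$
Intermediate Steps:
$m{\left(d \right)} = - \frac{3}{d}$
$o = 3$ ($o = - 2 \left(- \frac{3}{4}\right) 2 = - 2 \left(\left(-3\right) \frac{1}{4}\right) 2 = \left(-2\right) \left(- \frac{3}{4}\right) 2 = \frac{3}{2} \cdot 2 = 3$)
$Z{\left(-6 \right)} - o^{2} = -6 - 3^{2} = -6 - 9 = -15$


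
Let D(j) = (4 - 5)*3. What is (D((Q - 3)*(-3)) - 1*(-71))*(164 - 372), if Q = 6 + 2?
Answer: -14144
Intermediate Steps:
Q = 8
D(j) = -3 (D(j) = -1*3 = -3)
(D((Q - 3)*(-3)) - 1*(-71))*(164 - 372) = (-3 - 1*(-71))*(164 - 372) = (-3 + 71)*(-208) = 68*(-208) = -14144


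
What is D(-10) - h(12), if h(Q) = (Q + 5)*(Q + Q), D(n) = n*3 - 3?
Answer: -441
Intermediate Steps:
D(n) = -3 + 3*n (D(n) = 3*n - 3 = -3 + 3*n)
h(Q) = 2*Q*(5 + Q) (h(Q) = (5 + Q)*(2*Q) = 2*Q*(5 + Q))
D(-10) - h(12) = (-3 + 3*(-10)) - 2*12*(5 + 12) = (-3 - 30) - 2*12*17 = -33 - 1*408 = -33 - 408 = -441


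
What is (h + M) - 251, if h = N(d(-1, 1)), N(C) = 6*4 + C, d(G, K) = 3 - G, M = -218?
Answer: -441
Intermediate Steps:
N(C) = 24 + C
h = 28 (h = 24 + (3 - 1*(-1)) = 24 + (3 + 1) = 24 + 4 = 28)
(h + M) - 251 = (28 - 218) - 251 = -190 - 251 = -441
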